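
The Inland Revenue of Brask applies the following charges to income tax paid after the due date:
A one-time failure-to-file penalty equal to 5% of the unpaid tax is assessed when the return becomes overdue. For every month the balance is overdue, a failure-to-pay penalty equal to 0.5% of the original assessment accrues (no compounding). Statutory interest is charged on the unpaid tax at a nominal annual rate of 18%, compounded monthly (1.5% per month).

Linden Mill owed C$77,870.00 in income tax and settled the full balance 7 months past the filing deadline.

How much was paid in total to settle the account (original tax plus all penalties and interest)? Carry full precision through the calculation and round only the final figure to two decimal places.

C$93,042.57

Failure-to-file penalty: 5% × C$77,870.00 = C$3,893.50
Failure-to-pay penalty: 7 × 0.5% × C$77,870.00 = C$2,725.45
Interest: C$77,870.00 × ((1 + 0.015)^7 − 1) = C$77,870.00 × 0.1098449… = C$8,553.6234…
Total = C$77,870.00 + C$6,618.9500 + C$8,553.6234… = C$93,042.57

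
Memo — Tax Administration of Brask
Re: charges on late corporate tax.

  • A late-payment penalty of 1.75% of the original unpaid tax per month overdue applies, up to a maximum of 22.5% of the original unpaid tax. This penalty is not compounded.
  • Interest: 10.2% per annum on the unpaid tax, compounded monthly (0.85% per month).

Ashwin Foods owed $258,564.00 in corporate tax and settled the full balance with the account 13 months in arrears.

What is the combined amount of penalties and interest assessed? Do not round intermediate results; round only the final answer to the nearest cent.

$88,251.75

Penalty (uncapped): 13 × 1.75% × $258,564.00 = $58,823.31; cap = 22.5% × $258,564.00 = $58,176.90 → penalty = $58,176.90
Interest: $258,564.00 × ((1 + 0.0085)^13 − 1) = $258,564.00 × 0.1163149… = $30,074.8535…
Penalties + interest = $58,176.9000 + $30,074.8535… = $88,251.75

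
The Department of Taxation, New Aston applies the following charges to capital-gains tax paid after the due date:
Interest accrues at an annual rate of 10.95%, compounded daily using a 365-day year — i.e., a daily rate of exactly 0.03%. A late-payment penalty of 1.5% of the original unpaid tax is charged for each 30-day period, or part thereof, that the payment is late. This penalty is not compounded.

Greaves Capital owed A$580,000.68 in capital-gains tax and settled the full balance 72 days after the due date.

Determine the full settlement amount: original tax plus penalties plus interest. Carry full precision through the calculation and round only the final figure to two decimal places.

Penalty periods: ⌈72/30⌉ = 3; penalty = 3 × 1.5% × A$580,000.68 = A$26,100.03…
Interest: A$580,000.68 × ((1 + 0.0003)^72 − 1) = A$580,000.68 × 0.02183166… = A$12,662.3769…
Total = A$580,000.68 + A$26,100.0306 + A$12,662.3769… = A$618,763.09

A$618,763.09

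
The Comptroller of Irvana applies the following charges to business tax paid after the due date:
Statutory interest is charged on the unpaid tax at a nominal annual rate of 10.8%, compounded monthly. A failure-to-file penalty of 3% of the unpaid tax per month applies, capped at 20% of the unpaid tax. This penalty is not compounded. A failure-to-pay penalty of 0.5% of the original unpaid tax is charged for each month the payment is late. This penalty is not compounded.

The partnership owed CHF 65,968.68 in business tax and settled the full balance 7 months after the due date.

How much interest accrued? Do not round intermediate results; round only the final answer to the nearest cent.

Interest (10.8%/yr ÷ 12 = 0.9%/month): CHF 65,968.68 × ((1 + 0.009)^7 − 1) = CHF 4,269.9380…

CHF 4,269.94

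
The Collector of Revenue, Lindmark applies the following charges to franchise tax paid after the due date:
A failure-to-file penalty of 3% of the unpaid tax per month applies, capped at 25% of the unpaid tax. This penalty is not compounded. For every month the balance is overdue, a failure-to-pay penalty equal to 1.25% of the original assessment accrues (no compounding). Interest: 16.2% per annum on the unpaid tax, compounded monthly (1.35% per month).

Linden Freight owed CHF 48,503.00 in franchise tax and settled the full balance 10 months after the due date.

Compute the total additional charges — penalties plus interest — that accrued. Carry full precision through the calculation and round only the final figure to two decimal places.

Failure-to-file: 10 × 3% × CHF 48,503.00 = CHF 14,550.90, capped at 25% × CHF 48,503.00 = CHF 12,125.75
Failure-to-pay penalty = 1.25% × CHF 48,503.00 × 10 mo = CHF 6,062.88…
Interest: CHF 48,503.00 × ((1 + 0.0135)^10 − 1) = CHF 48,503.00 × 0.1435036… = CHF 6,960.3544…
Penalties + interest = CHF 18,188.6250 + CHF 6,960.3544… = CHF 25,148.98

CHF 25,148.98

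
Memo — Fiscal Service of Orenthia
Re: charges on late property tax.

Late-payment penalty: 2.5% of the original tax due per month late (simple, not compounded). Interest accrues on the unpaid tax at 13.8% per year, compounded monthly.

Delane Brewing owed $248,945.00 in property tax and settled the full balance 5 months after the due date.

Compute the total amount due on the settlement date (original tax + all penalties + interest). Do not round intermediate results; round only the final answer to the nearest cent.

$294,710.50

Late-payment penalty: 5 × 2.5% × $248,945.00 = $31,118.13…
Interest (13.8%/yr ÷ 12 = 1.15%/month): $248,945.00 × ((1 + 0.0115)^5 − 1) = $14,647.3752…
Total = $248,945.00 + $31,118.1250 + $14,647.3752… = $294,710.50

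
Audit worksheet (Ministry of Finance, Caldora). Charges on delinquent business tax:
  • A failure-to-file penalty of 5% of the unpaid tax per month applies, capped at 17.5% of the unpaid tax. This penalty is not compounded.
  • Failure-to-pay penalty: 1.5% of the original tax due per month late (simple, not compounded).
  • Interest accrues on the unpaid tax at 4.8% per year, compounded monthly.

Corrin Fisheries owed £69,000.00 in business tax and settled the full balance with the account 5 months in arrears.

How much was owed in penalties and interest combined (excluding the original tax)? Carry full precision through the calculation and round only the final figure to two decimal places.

£18,641.08

Failure-to-file: 5 × 5% × £69,000.00 = £17,250.00, capped at 17.5% × £69,000.00 = £12,075.00
Failure-to-pay penalty: 5 × 1.5% × £69,000.00 = £5,175.00
Interest (4.8%/yr ÷ 12 = 0.4%/month): £69,000.00 × ((1 + 0.004)^5 − 1) = £1,391.0842…
Penalties + interest = £17,250.0000 + £1,391.0842… = £18,641.08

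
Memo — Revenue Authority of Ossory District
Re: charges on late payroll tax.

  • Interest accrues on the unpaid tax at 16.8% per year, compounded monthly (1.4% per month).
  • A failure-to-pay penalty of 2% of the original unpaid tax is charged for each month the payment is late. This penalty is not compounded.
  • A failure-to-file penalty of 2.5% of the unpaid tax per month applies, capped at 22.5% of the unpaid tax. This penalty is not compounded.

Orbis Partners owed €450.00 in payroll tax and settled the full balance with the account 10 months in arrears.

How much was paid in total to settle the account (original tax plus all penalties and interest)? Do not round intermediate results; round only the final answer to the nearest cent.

€708.37

Failure-to-file: 10 × 2.5% × €450.00 = €112.50, capped at 22.5% × €450.00 = €101.25
Failure-to-pay penalty: 10 × 2% × €450.00 = €90.00
Interest: €450.00 × ((1 + 0.014)^10 − 1) = €450.00 × 0.1491575… = €67.1209…
Total = €450.00 + €191.2500 + €67.1209… = €708.37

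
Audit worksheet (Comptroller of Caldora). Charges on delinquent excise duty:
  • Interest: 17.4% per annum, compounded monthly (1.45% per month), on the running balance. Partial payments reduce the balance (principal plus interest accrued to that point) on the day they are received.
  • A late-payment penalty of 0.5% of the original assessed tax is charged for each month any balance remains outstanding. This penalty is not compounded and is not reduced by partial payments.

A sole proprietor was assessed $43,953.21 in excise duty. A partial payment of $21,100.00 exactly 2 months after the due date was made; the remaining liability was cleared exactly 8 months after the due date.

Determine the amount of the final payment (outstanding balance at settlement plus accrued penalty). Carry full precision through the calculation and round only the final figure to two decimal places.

$28,072.76

Balance at month 2: $43,953.2100 × (1 + 0.0145)^2 = $45,237.0943…
After $21,100.00 payment: $45,237.0943… − $21,100.00 = $24,137.0943…
Balance at month 8: $24,137.0943… × (1 + 0.0145)^6 = $26,314.6316…
Penalty: 8 × 0.5% × $43,953.21 = $1,758.13…
Final settlement = outstanding balance + penalty = $26,314.6316… + $1,758.13… = $28,072.76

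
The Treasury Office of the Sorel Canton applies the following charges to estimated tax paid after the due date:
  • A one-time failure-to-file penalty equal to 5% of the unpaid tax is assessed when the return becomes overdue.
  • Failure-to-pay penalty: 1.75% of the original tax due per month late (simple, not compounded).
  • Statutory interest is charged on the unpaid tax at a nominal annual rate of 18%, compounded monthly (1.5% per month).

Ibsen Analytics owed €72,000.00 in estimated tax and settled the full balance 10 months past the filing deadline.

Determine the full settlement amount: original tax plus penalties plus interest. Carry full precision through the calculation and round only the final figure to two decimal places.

€99,758.94

Failure-to-file penalty: 5% × €72,000.00 = €3,600.00
Failure-to-pay penalty: 10 × 1.75% × €72,000.00 = €12,600.00
Interest: €72,000.00 × ((1 + 0.015)^10 − 1) = €72,000.00 × 0.1605408… = €11,558.9394…
Total = €72,000.00 + €16,200.0000 + €11,558.9394… = €99,758.94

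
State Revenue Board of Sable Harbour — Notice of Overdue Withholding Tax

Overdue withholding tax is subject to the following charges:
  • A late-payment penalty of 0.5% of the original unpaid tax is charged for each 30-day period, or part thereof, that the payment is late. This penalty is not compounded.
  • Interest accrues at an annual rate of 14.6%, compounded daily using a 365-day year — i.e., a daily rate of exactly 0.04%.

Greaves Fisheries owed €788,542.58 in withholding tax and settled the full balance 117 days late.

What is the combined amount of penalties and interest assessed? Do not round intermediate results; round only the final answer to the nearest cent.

€53,544.09

Penalty periods: ⌈117/30⌉ = 4; penalty = 4 × 0.5% × €788,542.58 = €15,770.85…
Interest: €788,542.58 × ((1 + 0.0004)^117 − 1) = €788,542.58 × 0.04790260… = €37,773.2397…
Penalties + interest = €15,770.8516 + €37,773.2397… = €53,544.09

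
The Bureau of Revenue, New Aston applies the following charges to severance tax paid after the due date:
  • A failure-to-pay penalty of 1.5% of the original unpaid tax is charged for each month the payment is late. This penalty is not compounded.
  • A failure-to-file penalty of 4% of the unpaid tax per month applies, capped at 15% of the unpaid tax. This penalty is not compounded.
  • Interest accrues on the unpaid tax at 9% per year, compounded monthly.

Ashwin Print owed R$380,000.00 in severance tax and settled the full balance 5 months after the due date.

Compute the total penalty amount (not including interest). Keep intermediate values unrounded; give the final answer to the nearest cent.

R$85,500.00

Failure-to-file: 5 × 4% × R$380,000.00 = R$76,000.00, capped at 15% × R$380,000.00 = R$57,000.00
Failure-to-pay penalty: 5 × 1.5% × R$380,000.00 = R$28,500.00
Total penalty = R$57,000.00 + R$28,500.00 = R$85,500.00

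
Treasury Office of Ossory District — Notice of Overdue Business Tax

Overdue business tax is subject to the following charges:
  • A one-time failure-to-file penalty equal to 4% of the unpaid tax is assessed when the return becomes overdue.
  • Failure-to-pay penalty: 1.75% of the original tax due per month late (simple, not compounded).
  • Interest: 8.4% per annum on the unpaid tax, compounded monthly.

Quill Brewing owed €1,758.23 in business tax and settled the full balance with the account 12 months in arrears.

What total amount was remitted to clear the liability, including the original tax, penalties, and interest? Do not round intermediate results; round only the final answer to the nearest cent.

Failure-to-file penalty: 4% × €1,758.23 = €70.33…
Failure-to-pay penalty: 12 × 1.75% × €1,758.23 = €369.23…
Interest (8.4%/yr ÷ 12 = 0.7%/month): €1,758.23 × ((1 + 0.007)^12 − 1) = €153.5122…
Total = €1,758.23 + €439.5575 + €153.5122… = €2,351.30

€2,351.30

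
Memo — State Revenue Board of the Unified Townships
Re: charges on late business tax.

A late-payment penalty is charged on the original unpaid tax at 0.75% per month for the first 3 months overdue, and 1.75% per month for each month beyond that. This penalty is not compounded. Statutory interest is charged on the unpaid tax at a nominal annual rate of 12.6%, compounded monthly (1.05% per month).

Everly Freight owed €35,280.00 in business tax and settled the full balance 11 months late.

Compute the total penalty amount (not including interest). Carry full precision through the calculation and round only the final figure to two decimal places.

Penalty, months 1–3: 3 × 0.75% × €35,280.00 = €793.80
Penalty, months 4–11: 8 × 1.75% × €35,280.00 = €4,939.20
Total penalty = €793.80 + €4,939.20 = €5,733.00

€5,733.00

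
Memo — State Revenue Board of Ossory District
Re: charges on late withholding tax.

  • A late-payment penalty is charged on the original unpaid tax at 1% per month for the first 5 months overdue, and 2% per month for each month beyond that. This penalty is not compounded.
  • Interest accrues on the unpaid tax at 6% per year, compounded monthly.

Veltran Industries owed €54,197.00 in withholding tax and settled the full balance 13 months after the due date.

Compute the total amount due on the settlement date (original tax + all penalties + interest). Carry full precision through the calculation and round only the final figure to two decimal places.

Penalty, months 1–5: 5 × 1% × €54,197.00 = €2,709.85
Penalty, months 6–13: 8 × 2% × €54,197.00 = €8,671.52
Interest (6%/yr ÷ 12 = 0.5%/month): €54,197.00 × ((1 + 0.005)^13 − 1) = €3,630.4511…
Total = €54,197.00 + €11,381.3700 + €3,630.4511… = €69,208.82

€69,208.82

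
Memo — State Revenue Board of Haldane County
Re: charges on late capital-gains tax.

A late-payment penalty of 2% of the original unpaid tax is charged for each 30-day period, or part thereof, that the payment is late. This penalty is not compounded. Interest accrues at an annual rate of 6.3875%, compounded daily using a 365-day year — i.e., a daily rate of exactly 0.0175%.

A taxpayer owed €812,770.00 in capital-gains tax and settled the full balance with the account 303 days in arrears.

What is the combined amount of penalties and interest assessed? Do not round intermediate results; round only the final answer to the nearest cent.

Penalty periods: ⌈303/30⌉ = 11; penalty = 11 × 2% × €812,770.00 = €178,809.40
Interest: €812,770.00 × ((1 + 0.000175)^303 − 1) = €812,770.00 × 0.05445111… = €44,256.2323…
Penalties + interest = €178,809.4000 + €44,256.2323… = €223,065.63

€223,065.63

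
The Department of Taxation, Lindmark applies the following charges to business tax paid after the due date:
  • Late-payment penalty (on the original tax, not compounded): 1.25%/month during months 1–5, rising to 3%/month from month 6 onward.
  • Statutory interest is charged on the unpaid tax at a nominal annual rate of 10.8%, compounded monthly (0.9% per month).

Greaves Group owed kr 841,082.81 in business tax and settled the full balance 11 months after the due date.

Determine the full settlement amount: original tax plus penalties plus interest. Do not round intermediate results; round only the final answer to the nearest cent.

kr 1,132,162.63

Penalty, months 1–5: 5 × 1.25% × kr 841,082.81 = kr 52,567.68…
Penalty, months 6–11: 6 × 3% × kr 841,082.81 = kr 151,394.91…
Interest: kr 841,082.81 × ((1 + 0.009)^11 − 1) = kr 841,082.81 × 0.1035775… = kr 87,117.2360…
Total = kr 841,082.81 + kr 203,962.5814… + kr 87,117.2360… = kr 1,132,162.63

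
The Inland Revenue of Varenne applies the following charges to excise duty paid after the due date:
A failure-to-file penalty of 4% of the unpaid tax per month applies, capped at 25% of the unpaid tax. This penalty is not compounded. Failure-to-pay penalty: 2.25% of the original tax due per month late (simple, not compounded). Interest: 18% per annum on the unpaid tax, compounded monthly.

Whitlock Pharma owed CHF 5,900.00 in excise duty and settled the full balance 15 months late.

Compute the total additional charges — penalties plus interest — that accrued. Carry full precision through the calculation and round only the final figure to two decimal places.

CHF 4,942.62

Failure-to-file: 15 × 4% × CHF 5,900.00 = CHF 3,540.00, capped at 25% × CHF 5,900.00 = CHF 1,475.00
Failure-to-pay penalty: 15 × 2.25% × CHF 5,900.00 = CHF 1,991.25
Interest (18%/yr ÷ 12 = 1.5%/month): CHF 5,900.00 × ((1 + 0.015)^15 − 1) = CHF 1,476.3692…
Penalties + interest = CHF 3,466.2500 + CHF 1,476.3692… = CHF 4,942.62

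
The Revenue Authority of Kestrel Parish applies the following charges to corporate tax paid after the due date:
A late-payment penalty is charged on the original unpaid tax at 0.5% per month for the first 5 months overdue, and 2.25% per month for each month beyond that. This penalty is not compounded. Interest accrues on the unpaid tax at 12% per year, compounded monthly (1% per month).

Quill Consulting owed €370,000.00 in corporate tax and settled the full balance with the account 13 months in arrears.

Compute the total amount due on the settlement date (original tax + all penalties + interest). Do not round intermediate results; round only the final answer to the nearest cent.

Penalty, months 1–5: 5 × 0.5% × €370,000.00 = €9,250.00
Penalty, months 6–13: 8 × 2.25% × €370,000.00 = €66,600.00
Interest: €370,000.00 × ((1 + 0.01)^13 − 1) = €370,000.00 × 0.1380933… = €51,094.5138…
Total = €370,000.00 + €75,850.0000 + €51,094.5138… = €496,944.51

€496,944.51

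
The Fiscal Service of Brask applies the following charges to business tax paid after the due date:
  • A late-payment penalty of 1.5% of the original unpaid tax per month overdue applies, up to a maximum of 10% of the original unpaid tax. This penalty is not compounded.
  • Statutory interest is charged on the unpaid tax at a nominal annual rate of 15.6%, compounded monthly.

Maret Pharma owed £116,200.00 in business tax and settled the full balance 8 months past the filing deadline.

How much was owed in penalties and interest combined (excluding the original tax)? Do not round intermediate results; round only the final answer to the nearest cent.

Penalty (uncapped): 8 × 1.5% × £116,200.00 = £13,944.00; cap = 10% × £116,200.00 = £11,620.00 → penalty = £11,620.00
Interest (15.6%/yr ÷ 12 = 1.3%/month): £116,200.00 × ((1 + 0.013)^8 − 1) = £12,649.1895…
Penalties + interest = £11,620.0000 + £12,649.1895… = £24,269.19

£24,269.19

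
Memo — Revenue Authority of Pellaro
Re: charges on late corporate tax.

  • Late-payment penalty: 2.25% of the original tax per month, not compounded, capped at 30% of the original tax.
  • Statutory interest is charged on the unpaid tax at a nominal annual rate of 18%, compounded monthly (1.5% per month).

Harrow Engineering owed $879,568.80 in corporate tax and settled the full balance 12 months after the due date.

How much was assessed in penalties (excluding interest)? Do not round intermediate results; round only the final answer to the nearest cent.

Penalty: 12 × 2.25% × $879,568.80 = $237,483.58… (below the 30% cap of $263,870.64)

$237,483.58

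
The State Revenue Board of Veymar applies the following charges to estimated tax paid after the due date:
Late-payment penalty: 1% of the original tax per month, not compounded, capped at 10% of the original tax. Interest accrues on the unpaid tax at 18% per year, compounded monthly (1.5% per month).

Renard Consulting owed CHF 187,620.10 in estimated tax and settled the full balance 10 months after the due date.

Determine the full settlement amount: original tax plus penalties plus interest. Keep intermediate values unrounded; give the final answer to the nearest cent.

CHF 236,502.80

Penalty (uncapped): 10 × 1% × CHF 187,620.10 = CHF 18,762.01; cap = 10% × CHF 187,620.10 = CHF 18,762.01 → penalty = CHF 18,762.01
Interest: CHF 187,620.10 × ((1 + 0.015)^10 − 1) = CHF 187,620.10 × 0.1605408… = CHF 30,120.6856…
Total = CHF 187,620.10 + CHF 18,762.0100 + CHF 30,120.6856… = CHF 236,502.80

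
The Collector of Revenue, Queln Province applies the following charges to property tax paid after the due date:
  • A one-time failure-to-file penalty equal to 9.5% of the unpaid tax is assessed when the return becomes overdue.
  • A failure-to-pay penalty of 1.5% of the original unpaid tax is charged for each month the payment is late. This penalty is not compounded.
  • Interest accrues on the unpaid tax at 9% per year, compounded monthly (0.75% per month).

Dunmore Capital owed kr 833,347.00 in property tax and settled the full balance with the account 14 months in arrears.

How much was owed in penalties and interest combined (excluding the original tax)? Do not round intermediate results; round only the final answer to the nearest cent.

Failure-to-file penalty: 9.5% × kr 833,347.00 = kr 79,167.97…
Failure-to-pay penalty: 14 × 1.5% × kr 833,347.00 = kr 175,002.87
Interest: kr 833,347.00 × ((1 + 0.0075)^14 − 1) = kr 833,347.00 × 0.1102755… = kr 91,897.7802…
Penalties + interest = kr 254,170.8350 + kr 91,897.7802… = kr 346,068.62

kr 346,068.62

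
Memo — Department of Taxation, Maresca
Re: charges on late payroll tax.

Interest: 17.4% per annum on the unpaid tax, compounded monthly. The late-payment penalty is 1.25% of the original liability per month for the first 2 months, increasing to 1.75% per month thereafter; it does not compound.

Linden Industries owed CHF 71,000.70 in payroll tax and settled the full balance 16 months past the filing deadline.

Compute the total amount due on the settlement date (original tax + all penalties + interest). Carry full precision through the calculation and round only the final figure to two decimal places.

Penalty, months 1–2: 2 × 1.25% × CHF 71,000.70 = CHF 1,775.02…
Penalty, months 3–16: 14 × 1.75% × CHF 71,000.70 = CHF 17,395.17…
Interest (17.4%/yr ÷ 12 = 1.45%/month): CHF 71,000.70 × ((1 + 0.0145)^16 − 1) = CHF 18,390.6410…
Total = CHF 71,000.70 + CHF 19,170.1890 + CHF 18,390.6410… = CHF 108,561.53

CHF 108,561.53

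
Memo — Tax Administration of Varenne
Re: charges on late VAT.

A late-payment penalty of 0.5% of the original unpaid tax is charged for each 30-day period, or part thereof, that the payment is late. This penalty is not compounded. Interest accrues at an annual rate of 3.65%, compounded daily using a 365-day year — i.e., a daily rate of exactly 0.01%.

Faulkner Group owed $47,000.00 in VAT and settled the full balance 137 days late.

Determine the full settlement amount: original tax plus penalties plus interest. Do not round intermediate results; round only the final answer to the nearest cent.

Penalty periods: ⌈137/30⌉ = 5; penalty = 5 × 0.5% × $47,000.00 = $1,175.00
Interest: $47,000.00 × ((1 + 0.0001)^137 − 1) = $47,000.00 × 0.01379358… = $648.2983…
Total = $47,000.00 + $1,175.0000 + $648.2983… = $48,823.30

$48,823.30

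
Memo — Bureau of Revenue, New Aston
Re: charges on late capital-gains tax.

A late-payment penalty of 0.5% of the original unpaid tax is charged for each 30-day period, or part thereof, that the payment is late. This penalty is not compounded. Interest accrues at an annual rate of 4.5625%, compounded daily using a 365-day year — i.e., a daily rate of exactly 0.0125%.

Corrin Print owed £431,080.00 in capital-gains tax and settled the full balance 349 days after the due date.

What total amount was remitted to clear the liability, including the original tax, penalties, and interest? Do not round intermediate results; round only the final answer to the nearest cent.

Penalty periods: ⌈349/30⌉ = 12; penalty = 12 × 0.5% × £431,080.00 = £25,864.80
Interest: £431,080.00 × ((1 + 0.000125)^349 − 1) = £431,080.00 × 0.04458771… = £19,220.8709…
Total = £431,080.00 + £25,864.8000 + £19,220.8709… = £476,165.67

£476,165.67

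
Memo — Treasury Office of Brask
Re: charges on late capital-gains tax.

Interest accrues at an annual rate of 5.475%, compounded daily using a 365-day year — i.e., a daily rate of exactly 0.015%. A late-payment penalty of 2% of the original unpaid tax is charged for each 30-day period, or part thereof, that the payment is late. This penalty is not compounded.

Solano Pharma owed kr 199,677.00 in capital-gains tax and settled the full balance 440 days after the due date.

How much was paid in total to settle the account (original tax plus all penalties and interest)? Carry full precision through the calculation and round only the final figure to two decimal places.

Penalty periods: ⌈440/30⌉ = 15; penalty = 15 × 2% × kr 199,677.00 = kr 59,903.10
Interest: kr 199,677.00 × ((1 + 0.00015)^440 − 1) = kr 199,677.00 × 0.06822143… = kr 13,622.2505…
Total = kr 199,677.00 + kr 59,903.1000 + kr 13,622.2505… = kr 273,202.35

kr 273,202.35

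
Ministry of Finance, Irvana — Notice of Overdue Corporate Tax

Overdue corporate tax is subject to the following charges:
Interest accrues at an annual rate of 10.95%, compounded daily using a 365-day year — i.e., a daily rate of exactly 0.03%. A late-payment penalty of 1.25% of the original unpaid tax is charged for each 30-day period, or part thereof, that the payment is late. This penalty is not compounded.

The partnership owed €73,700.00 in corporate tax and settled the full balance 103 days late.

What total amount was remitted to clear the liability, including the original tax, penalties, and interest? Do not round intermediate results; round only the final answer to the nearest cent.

Penalty periods: ⌈103/30⌉ = 4; penalty = 4 × 1.25% × €73,700.00 = €3,685.00
Interest: €73,700.00 × ((1 + 0.0003)^103 − 1) = €73,700.00 × 0.03137758… = €2,312.5277…
Total = €73,700.00 + €3,685.0000 + €2,312.5277… = €79,697.53

€79,697.53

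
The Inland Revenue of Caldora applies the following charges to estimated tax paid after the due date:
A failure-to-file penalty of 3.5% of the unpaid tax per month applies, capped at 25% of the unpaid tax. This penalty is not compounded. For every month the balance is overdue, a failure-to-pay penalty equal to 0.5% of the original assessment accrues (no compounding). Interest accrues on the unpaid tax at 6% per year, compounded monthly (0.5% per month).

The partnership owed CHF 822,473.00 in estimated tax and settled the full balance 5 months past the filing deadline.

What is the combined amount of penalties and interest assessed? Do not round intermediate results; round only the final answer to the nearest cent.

CHF 185,263.07

Failure-to-file: 5 × 3.5% × CHF 822,473.00 = CHF 143,932.78… (under the 25% cap)
Failure-to-pay penalty = 0.5% × CHF 822,473.00 × 5 mo = CHF 20,561.83…
Interest: CHF 822,473.00 × ((1 + 0.005)^5 − 1) = CHF 822,473.00 × 0.0252513… = CHF 20,768.4739…
Penalties + interest = CHF 164,494.6000 + CHF 20,768.4739… = CHF 185,263.07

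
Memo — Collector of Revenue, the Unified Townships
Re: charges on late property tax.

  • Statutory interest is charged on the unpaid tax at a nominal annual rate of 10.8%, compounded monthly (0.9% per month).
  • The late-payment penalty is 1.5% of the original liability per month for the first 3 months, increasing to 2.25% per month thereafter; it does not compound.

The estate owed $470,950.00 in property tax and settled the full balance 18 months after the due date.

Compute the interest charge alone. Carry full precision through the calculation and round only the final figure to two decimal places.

$82,420.23

Interest: $470,950.00 × ((1 + 0.009)^18 − 1) = $470,950.00 × 0.1750085… = $82,420.2326…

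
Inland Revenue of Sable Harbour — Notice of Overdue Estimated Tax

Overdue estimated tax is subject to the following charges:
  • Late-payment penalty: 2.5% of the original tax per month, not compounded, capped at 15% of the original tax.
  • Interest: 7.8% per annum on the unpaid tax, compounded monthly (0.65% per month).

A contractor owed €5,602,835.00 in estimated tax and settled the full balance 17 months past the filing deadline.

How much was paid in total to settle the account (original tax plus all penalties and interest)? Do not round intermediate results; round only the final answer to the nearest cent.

Penalty (uncapped): 17 × 2.5% × €5,602,835.00 = €2,381,204.88…; cap = 15% × €5,602,835.00 = €840,425.25 → penalty = €840,425.25
Interest: €5,602,835.00 × ((1 + 0.0065)^17 − 1) = €5,602,835.00 × 0.1164371… = €652,377.6697…
Total = €5,602,835.00 + €840,425.2500 + €652,377.6697… = €7,095,637.92

€7,095,637.92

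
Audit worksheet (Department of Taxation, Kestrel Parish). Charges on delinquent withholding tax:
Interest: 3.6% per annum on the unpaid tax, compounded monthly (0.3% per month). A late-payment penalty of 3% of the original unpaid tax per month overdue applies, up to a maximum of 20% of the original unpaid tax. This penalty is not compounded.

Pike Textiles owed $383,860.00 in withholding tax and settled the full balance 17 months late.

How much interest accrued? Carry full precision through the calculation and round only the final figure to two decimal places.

Interest: $383,860.00 × ((1 + 0.003)^17 − 1) = $383,860.00 × 0.0522426… = $20,053.8269…

$20,053.83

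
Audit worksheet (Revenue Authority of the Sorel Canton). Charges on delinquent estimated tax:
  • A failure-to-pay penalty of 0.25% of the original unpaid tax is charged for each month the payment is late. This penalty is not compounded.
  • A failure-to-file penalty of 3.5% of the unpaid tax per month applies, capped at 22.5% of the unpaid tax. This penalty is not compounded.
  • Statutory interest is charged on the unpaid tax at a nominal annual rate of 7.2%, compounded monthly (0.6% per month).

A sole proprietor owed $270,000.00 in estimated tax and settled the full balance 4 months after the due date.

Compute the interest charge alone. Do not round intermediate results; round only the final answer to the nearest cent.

Interest: $270,000.00 × ((1 + 0.006)^4 − 1) = $270,000.00 × 0.0242169… = $6,538.5536…

$6,538.55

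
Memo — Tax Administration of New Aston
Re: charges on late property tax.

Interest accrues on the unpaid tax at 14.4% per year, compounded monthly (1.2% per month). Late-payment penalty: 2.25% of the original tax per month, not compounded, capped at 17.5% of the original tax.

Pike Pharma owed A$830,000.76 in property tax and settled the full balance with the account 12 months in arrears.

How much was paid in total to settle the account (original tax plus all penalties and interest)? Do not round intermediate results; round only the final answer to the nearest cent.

Penalty (uncapped): 12 × 2.25% × A$830,000.76 = A$224,100.21…; cap = 17.5% × A$830,000.76 = A$145,250.13… → penalty = A$145,250.13…
Interest: A$830,000.76 × ((1 + 0.012)^12 − 1) = A$830,000.76 × 0.1538946… = A$127,732.6550…
Total = A$830,000.76 + A$145,250.1330 + A$127,732.6550… = A$1,102,983.55

A$1,102,983.55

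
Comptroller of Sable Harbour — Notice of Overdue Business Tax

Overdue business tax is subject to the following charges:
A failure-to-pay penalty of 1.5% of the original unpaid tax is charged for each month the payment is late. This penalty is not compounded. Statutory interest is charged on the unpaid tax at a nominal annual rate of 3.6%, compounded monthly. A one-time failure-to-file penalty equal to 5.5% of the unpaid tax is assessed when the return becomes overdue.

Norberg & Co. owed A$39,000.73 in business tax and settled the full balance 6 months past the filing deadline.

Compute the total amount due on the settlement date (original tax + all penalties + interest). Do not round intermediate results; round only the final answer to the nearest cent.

Failure-to-file penalty: 5.5% × A$39,000.73 = A$2,145.04…
Failure-to-pay penalty: 6 × 1.5% × A$39,000.73 = A$3,510.07…
Interest (3.6%/yr ÷ 12 = 0.3%/month): A$39,000.73 × ((1 + 0.003)^6 − 1) = A$707.2993…
Total = A$39,000.73 + A$5,655.1059… + A$707.2993… = A$45,363.14

A$45,363.14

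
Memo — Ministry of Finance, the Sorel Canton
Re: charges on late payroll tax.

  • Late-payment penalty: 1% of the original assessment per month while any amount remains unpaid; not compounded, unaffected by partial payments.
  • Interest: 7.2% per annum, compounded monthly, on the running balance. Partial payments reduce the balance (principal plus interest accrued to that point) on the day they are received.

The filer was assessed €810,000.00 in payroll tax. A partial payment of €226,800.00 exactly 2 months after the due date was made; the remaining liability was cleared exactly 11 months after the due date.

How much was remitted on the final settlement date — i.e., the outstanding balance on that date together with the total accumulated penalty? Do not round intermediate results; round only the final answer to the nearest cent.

€714,847.73

Monthly rate = 7.2% ÷ 12 = 0.6%
Balance at month 2: €810,000.0000 × (1 + 0.006)^2 = €819,749.1600
After €226,800.00 payment: €819,749.1600 − €226,800.00 = €592,949.1600
Balance at month 11: €592,949.1600 × (1 + 0.006)^9 = €625,747.7326…
Penalty: 11 × 1% × €810,000.00 = €89,100.00
Final settlement = outstanding balance + penalty = €625,747.7326… + €89,100.00 = €714,847.73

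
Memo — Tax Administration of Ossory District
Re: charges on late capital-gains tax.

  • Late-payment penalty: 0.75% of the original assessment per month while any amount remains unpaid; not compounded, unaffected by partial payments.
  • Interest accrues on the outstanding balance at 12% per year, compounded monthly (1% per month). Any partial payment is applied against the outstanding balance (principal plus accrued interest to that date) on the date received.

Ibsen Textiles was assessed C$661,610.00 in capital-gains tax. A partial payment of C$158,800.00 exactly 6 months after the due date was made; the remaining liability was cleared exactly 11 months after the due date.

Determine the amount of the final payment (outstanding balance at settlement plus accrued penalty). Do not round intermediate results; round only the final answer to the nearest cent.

C$625,819.76

Balance at month 6: C$661,610.0000 × (1 + 0.01)^6 = C$702,312.3468…
After C$158,800.00 payment: C$702,312.3468… − C$158,800.00 = C$543,512.3468…
Balance at month 11: C$543,512.3468… × (1 + 0.01)^5 = C$571,236.9389…
Penalty: 11 × 0.75% × C$661,610.00 = C$54,582.83…
Final settlement = outstanding balance + penalty = C$571,236.9389… + C$54,582.83… = C$625,819.76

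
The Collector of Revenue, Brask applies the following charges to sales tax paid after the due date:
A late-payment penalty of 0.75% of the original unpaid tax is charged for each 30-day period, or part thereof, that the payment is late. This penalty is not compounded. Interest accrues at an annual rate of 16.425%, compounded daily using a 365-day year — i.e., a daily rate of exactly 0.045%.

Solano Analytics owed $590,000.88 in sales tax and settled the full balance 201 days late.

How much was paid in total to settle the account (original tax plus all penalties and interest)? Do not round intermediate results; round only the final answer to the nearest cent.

Penalty periods: ⌈201/30⌉ = 7; penalty = 7 × 0.75% × $590,000.88 = $30,975.05…
Interest: $590,000.88 × ((1 + 0.00045)^201 − 1) = $590,000.88 × 0.09464450… = $55,840.3395…
Total = $590,000.88 + $30,975.0462 + $55,840.3395… = $676,816.27

$676,816.27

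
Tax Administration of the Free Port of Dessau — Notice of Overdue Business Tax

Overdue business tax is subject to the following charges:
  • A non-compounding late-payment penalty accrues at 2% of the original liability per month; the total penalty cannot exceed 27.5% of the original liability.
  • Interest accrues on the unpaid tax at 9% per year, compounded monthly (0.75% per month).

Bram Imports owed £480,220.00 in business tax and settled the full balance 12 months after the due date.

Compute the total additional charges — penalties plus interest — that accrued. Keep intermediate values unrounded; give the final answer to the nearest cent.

£160,300.75

Penalty: 12 × 2% × £480,220.00 = £115,252.80 (below the 27.5% cap of £132,060.50)
Interest: £480,220.00 × ((1 + 0.0075)^12 − 1) = £480,220.00 × 0.0938069… = £45,047.9484…
Penalties + interest = £115,252.8000 + £45,047.9484… = £160,300.75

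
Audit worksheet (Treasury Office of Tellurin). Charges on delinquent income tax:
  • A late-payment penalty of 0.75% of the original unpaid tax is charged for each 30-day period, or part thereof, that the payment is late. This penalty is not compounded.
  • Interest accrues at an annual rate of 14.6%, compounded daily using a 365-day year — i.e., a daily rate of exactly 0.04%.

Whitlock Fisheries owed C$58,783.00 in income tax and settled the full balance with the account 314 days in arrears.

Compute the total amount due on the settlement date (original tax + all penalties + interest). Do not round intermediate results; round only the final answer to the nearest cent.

Penalty periods: ⌈314/30⌉ = 11; penalty = 11 × 0.75% × C$58,783.00 = C$4,849.60…
Interest: C$58,783.00 × ((1 + 0.0004)^314 − 1) = C$58,783.00 × 0.13380007… = C$7,865.1697…
Total = C$58,783.00 + C$4,849.5975 + C$7,865.1697… = C$71,497.77

C$71,497.77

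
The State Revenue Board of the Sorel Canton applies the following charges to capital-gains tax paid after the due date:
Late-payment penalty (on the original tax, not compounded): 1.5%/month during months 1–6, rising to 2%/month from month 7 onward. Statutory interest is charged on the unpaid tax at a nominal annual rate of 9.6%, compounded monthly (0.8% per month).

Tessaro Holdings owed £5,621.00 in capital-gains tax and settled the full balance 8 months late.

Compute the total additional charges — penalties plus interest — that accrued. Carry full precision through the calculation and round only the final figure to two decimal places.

Penalty, months 1–6: 6 × 1.5% × £5,621.00 = £505.89
Penalty, months 7–8: 2 × 2% × £5,621.00 = £224.84
Interest: £5,621.00 × ((1 + 0.008)^8 − 1) = £5,621.00 × 0.0658210… = £369.9796…
Penalties + interest = £730.7300 + £369.9796… = £1,100.71

£1,100.71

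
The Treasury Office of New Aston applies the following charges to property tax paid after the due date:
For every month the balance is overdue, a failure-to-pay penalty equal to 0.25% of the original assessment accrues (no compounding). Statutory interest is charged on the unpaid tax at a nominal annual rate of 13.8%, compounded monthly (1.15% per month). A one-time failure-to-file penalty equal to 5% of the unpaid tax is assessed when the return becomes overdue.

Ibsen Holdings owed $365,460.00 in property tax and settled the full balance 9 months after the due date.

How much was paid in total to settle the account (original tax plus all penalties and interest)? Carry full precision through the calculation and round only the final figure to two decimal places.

$431,568.42

Failure-to-file penalty: 5% × $365,460.00 = $18,273.00
Failure-to-pay penalty = 0.25% × $365,460.00 × 9 mo = $8,222.85
Interest: $365,460.00 × ((1 + 0.0115)^9 − 1) = $365,460.00 × 0.1083910… = $39,612.5686…
Total = $365,460.00 + $26,495.8500 + $39,612.5686… = $431,568.42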